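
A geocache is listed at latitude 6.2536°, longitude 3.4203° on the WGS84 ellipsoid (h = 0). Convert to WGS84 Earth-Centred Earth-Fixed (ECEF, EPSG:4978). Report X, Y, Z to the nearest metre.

WGS84: a = 6378137 m, e² = 0.006694380; N(φ) = a/√(1−e²sin²φ) = 6378390.332 m.
X = (N+h)·cosφ·cosλ = 6329141.812 m; Y = (N+h)·cosφ·sinλ = 378270.698 m; Z = (N(1−e²)+h)·sinφ = 690142.591 m.

X 6329142 m, Y 378271 m, Z 690143 m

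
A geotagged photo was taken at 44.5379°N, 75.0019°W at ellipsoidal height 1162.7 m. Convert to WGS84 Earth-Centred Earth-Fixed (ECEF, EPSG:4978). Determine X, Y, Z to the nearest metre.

WGS84: a = 6378137 m, e² = 0.006694380; N(φ) = a/√(1−e²sin²φ) = 6388665.255 m.
X = (N+h)·cosφ·cosλ = 1178667.217 m; Y = (N+h)·cosφ·sinλ = -4399429.498 m; Z = (N(1−e²)+h)·sinφ = 4451706.590 m.

X 1178667 m, Y -4399429 m, Z 4451707 m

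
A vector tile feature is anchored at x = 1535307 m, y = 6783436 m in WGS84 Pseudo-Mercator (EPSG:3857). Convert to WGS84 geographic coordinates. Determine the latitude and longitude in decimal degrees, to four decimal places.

lat 51.9076°, lon 13.7919°

R = 6378137 m. λ = x/R = 13.79189744°.
φ = 2·arctan(exp(y/R)) − 90° = 2·arctan(2.89662) − 90° = 51.90760243°.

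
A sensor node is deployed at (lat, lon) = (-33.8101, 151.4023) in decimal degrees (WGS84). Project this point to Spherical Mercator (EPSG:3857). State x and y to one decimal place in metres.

Web Mercator is spherical with R = a = 6378137 m.
x = R·λ = 6378137 × 2.642468630 = 16854026.941 m.
y = R·ln tan(π/4 + φ/2) = 6378137 × -0.627664710 = -4003331.509 m.

x 16854026.9 m, y -4003331.5 m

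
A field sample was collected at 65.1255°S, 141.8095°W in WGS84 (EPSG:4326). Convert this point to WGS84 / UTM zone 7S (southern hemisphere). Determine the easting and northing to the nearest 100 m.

Zone 7 central meridian λ₀ = 6×7 − 183 = -141°; Δλ = -0.8095°.
Transverse Mercator on WGS84 with k₀ = 0.9996 gives E = 462006.688 m, N = 2777315.074 m.

E 462000 m, N 2777300 m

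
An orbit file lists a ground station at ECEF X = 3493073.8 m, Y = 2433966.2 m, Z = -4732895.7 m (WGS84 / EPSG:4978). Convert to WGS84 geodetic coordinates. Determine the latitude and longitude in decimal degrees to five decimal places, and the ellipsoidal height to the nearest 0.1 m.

λ = atan2(Y, X) = 34.86869960°; p = √(X²+Y²) = 4257435.4 m.
Bowring's method on WGS84 (a = 6378137 m, b = 6356752.314 m) gives φ = -48.21860004°, h = -282.249 m.

lat -48.21860°, lon 34.86870°, h -282.2 m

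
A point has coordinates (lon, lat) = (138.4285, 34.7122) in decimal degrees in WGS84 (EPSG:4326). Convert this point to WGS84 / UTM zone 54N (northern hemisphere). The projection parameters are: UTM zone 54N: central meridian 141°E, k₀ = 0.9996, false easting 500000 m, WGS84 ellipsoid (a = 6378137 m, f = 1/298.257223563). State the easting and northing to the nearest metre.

E 264500 m, N 3844139 m

Zone 54 central meridian λ₀ = 6×54 − 183 = 141°; Δλ = -2.5715°.
Transverse Mercator on WGS84 with k₀ = 0.9996 gives E = 264499.723 m, N = 3844138.526 m.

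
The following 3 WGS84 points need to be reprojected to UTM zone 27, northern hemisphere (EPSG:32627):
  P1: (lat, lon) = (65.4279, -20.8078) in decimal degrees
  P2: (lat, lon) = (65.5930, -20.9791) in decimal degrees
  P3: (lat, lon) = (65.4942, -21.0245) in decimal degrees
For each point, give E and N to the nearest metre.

UTM zone 27N: λ₀ = -21°, k₀ = 0.9996.
P1 (65.4279°, -20.8078°) → (508918.260, 7256158.162) m.
P2 (65.5930°, -20.9791°) → (500963.672, 7274546.044) m.
P3 (65.4942°, -21.0245°) → (498866.050, 7263534.239) m.

P1: E 508918 m, N 7256158 m; P2: E 500964 m, N 7274546 m; P3: E 498866 m, N 7263534 m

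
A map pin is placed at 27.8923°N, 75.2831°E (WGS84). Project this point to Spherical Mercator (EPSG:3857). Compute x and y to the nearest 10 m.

x 8380480 m, y 3235400 m

Web Mercator is spherical with R = a = 6378137 m.
x = R·λ = 6378137 × 1.313937966 = 8380476.357 m.
y = R·ln tan(π/4 + φ/2) = 6378137 × 0.507264434 = 3235402.057 m.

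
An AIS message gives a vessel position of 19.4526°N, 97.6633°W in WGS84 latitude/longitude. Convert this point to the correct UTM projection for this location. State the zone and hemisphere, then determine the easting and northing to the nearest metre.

Longitude -97.6633° lies in the 6° band [-102°, -96°), giving zone 14; latitude is north of the equator, so 14N.
Zone 14 central meridian λ₀ = 6×14 − 183 = -99°; Δλ = +1.3367°.
Transverse Mercator on WGS84 with k₀ = 0.9996 gives E = 640312.761 m, N = 2151453.022 m.

Zone 14N: E 640313 m, N 2151453 m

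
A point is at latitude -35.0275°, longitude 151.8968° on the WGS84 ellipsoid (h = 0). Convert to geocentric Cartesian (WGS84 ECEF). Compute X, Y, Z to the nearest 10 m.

X -4612220 m, Y 2463030 m, Z -3640370 m

WGS84: a = 6378137 m, e² = 0.006694380; N(φ) = a/√(1−e²sin²φ) = 6385181.837 m.
X = (N+h)·cosφ·cosλ = -4612218.312 m; Y = (N+h)·cosφ·sinλ = 2463026.274 m; Z = (N(1−e²)+h)·sinφ = -3640365.618 m.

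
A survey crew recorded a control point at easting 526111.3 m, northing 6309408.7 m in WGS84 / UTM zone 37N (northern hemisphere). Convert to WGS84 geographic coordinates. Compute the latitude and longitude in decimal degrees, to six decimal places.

Zone 37N: λ₀ = 39°, k₀ = 0.9996, false easting 500000 m.
Meridian distance M = (N − FN)/k₀ = 6311933.5 m.
Inverse transverse Mercator on WGS84 gives φ = 56.92760041°, λ = 39.42899955°.

lat 56.927600°, lon 39.429000°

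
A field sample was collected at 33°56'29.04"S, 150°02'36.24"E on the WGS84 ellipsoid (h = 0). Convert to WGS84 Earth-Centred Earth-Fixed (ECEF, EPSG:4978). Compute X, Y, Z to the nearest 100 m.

WGS84: a = 6378137 m, e² = 0.006694380; N(φ) = a/√(1−e²sin²φ) = 6384802.910 m.
X = (N+h)·cosφ·cosλ = -4589246.408 m; Y = (N+h)·cosφ·sinλ = 2644969.701 m; Z = (N(1−e²)+h)·sinφ = -3541055.944 m.

X -4589200 m, Y 2645000 m, Z -3541100 m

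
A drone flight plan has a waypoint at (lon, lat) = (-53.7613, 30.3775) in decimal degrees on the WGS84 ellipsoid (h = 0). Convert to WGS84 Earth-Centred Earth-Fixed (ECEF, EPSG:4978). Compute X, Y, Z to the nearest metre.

WGS84: a = 6378137 m, e² = 0.006694380; N(φ) = a/√(1−e²sin²φ) = 6383603.503 m.
X = (N+h)·cosφ·cosλ = 3255592.440 m; Y = (N+h)·cosφ·sinλ = -4441904.692 m; Z = (N(1−e²)+h)·sinφ = 3206545.975 m.

X 3255592 m, Y -4441905 m, Z 3206546 m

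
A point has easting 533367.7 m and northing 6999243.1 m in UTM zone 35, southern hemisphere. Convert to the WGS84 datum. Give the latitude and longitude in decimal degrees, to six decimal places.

Zone 35S: λ₀ = 27°, k₀ = 0.9996, false easting 500000 m, false northing 10000000 m.
Meridian distance M = (N − FN)/k₀ = -3001957.7 m.
Inverse transverse Mercator on WGS84 gives φ = -27.12889963°, λ = 27.33670007°.

lat -27.128900°, lon 27.336700°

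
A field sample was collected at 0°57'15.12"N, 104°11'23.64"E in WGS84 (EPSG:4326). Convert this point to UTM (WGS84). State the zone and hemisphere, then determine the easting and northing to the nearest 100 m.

Zone 48N: E 409900 m, N 105500 m

Longitude 104.1899° lies in the 6° band [102°, 108°), giving zone 48; latitude is north of the equator, so 48N.
Zone 48 central meridian λ₀ = 6×48 − 183 = 105°; Δλ = -0.8101°.
Transverse Mercator on WGS84 with k₀ = 0.9996 gives E = 409865.548 m, N = 105478.480 m.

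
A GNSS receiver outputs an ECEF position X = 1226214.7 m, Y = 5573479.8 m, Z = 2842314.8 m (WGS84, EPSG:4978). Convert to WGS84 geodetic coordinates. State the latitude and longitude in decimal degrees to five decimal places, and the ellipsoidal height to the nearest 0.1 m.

λ = atan2(Y, X) = 77.59209959°; p = √(X²+Y²) = 5706774.9 m.
Bowring's method on WGS84 (a = 6378137 m, b = 6356752.314 m) gives φ = 26.62990013°, h = 1554.715 m.

lat 26.62990°, lon 77.59210°, h 1554.7 m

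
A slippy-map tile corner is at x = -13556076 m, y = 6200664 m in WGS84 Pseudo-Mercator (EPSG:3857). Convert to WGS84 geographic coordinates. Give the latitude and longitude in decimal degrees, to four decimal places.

lat 48.5608°, lon -121.7763°

R = 6378137 m. λ = x/R = -121.77630263°.
φ = 2·arctan(exp(y/R)) − 90° = 2·arctan(2.64369) − 90° = 48.56079834°.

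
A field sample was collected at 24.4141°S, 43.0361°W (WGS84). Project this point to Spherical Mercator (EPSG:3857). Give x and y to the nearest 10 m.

x -4790760 m, y -2803950 m

Web Mercator is spherical with R = a = 6378137 m.
x = R·λ = 6378137 × -0.751121642 = -4790756.738 m.
y = R·ln tan(π/4 + φ/2) = 6378137 × -0.439618936 = -2803949.799 m.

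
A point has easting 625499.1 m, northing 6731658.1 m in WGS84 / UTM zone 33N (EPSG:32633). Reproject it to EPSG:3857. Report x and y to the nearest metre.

x 1925727 m, y 8557444 m

Unproject from UTM 33N (λ₀ = 15°) → φ = 60.70079985°, λ = 17.29910026°.
Web Mercator (R = 6378137 m): x = 1925727.032 m, y = 8557443.682 m.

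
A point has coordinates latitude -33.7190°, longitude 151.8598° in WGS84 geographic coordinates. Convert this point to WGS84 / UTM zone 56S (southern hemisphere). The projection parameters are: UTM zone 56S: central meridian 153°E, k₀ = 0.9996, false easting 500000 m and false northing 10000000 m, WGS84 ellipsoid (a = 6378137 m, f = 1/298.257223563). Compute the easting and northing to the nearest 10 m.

Zone 56 central meridian λ₀ = 6×56 − 183 = 153°; Δλ = -1.1402°.
Transverse Mercator on WGS84 with k₀ = 0.9996 gives E = 394356.860 m, N = 6268416.466 m.

E 394360 m, N 6268420 m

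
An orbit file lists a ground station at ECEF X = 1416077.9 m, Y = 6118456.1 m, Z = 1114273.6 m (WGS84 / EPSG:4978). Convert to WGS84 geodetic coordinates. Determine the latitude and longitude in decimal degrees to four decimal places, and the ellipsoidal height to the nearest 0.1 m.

lat 10.1275°, lon 76.9687°, h 793.5 m

λ = atan2(Y, X) = 76.96870025°; p = √(X²+Y²) = 6280189.6 m.
Bowring's method on WGS84 (a = 6378137 m, b = 6356752.314 m) gives φ = 10.12749971°, h = 793.480 m.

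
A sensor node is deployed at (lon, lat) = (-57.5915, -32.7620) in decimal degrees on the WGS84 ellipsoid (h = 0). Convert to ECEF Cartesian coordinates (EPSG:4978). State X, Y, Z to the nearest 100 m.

X 2877400 m, Y -4532600 m, Z -3431800 m

WGS84: a = 6378137 m, e² = 0.006694380; N(φ) = a/√(1−e²sin²φ) = 6384398.085 m.
X = (N+h)·cosφ·cosλ = 2877421.704 m; Y = (N+h)·cosφ·sinλ = -4532604.645 m; Z = (N(1−e²)+h)·sinφ = -3431792.341 m.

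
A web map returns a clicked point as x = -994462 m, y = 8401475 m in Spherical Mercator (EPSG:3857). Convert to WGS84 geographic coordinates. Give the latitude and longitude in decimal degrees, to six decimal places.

lat 60.007801°, lon -8.933404°

R = 6378137 m. λ = x/R = -8.93340414°.
φ = 2·arctan(exp(y/R)) − 90° = 2·arctan(3.73307) − 90° = 60.00780144°.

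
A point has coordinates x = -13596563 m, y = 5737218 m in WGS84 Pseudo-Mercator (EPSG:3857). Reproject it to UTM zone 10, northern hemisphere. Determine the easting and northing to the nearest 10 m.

E 566910 m, N 5064430 m

Web Mercator inverse (R = 6378137 m) → φ = 45.73019690°, λ = -122.14000354°.
UTM 10N forward: E = 566914.376 m, N = 5064430.837 m.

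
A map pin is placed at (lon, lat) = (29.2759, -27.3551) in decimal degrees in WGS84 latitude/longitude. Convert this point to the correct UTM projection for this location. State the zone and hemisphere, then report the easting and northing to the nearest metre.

Zone 35S: E 725125 m, N 6972178 m

Longitude 29.2759° lies in the 6° band [24°, 30°), giving zone 35; latitude is south of the equator, so 35S.
Zone 35 central meridian λ₀ = 6×35 − 183 = 27°; Δλ = +2.2759°.
Transverse Mercator on WGS84 with k₀ = 0.9996 gives E = 725124.701 m, N = 6972177.935 m.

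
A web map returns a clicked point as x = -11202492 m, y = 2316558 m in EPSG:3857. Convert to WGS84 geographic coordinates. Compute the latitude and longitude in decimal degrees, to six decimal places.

lat 20.366999°, lon -100.633698°

R = 6378137 m. λ = x/R = -100.63369784°.
φ = 2·arctan(exp(y/R)) − 90° = 2·arctan(1.43793) − 90° = 20.36699856°.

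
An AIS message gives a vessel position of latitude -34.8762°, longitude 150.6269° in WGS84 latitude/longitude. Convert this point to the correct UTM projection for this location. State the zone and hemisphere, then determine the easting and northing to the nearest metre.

Zone 56S: E 283103 m, N 6138116 m

Longitude 150.6269° lies in the 6° band [150°, 156°), giving zone 56; latitude is south of the equator, so 56S.
Zone 56 central meridian λ₀ = 6×56 − 183 = 153°; Δλ = -2.3731°.
Transverse Mercator on WGS84 with k₀ = 0.9996 gives E = 283103.412 m, N = 6138116.466 m.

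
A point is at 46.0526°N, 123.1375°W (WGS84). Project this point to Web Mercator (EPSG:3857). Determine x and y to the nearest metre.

Web Mercator is spherical with R = a = 6378137 m.
x = R·λ = 6378137 × -2.149154808 = -13707603.798 m.
y = R·ln tan(π/4 + φ/2) = 6378137 × 0.907597692 = 5788782.418 m.

x -13707604 m, y 5788782 m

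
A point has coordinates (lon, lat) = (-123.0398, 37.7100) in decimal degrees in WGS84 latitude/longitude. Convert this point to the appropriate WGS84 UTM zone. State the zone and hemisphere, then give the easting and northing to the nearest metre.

Longitude -123.0398° lies in the 6° band [-126°, -120°), giving zone 10; latitude is north of the equator, so 10N.
Zone 10 central meridian λ₀ = 6×10 − 183 = -123°; Δλ = -0.0398°.
Transverse Mercator on WGS84 with k₀ = 0.9996 gives E = 496491.951 m, N = 4173640.457 m.

Zone 10N: E 496492 m, N 4173640 m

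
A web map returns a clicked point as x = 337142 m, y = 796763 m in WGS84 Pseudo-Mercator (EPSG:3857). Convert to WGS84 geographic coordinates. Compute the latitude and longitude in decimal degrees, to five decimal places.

lat 7.13890°, lon 3.02860°

R = 6378137 m. λ = x/R = 3.02859812°.
φ = 2·arctan(exp(y/R)) − 90° = 2·arctan(1.13306) − 90° = 7.13890049°.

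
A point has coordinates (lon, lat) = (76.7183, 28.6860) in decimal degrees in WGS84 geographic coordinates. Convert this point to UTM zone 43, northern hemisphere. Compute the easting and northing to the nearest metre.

Zone 43 central meridian λ₀ = 6×43 − 183 = 75°; Δλ = +1.7183°.
Transverse Mercator on WGS84 with k₀ = 0.9996 gives E = 667879.263 m, N = 3174406.501 m.

E 667879 m, N 3174407 m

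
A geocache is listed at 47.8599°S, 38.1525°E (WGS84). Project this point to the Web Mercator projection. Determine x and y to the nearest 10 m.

x 4247120 m, y -6083580 m

Web Mercator is spherical with R = a = 6378137 m.
x = R·λ = 6378137 × 0.665886743 = 4247116.872 m.
y = R·ln tan(π/4 + φ/2) = 6378137 × -0.953817510 = -6083578.755 m.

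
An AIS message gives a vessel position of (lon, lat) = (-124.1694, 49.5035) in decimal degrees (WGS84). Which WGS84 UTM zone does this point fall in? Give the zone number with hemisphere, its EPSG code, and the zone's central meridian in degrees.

Zone 10N (EPSG:32610), central meridian -123°

UTM zone = ⌊(λ + 180)/6⌋ + 1; -124.1694° ∈ [-126°, -120°) → zone 10.
Hemisphere: N (φ ≥ 0).
Central meridian λ₀ = 6×10 − 183 = -123°.
EPSG code: 32610.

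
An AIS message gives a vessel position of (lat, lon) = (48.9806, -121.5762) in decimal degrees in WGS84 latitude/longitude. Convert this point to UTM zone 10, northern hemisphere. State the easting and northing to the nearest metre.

E 604179 m, N 5426276 m

Zone 10 central meridian λ₀ = 6×10 − 183 = -123°; Δλ = +1.4238°.
Transverse Mercator on WGS84 with k₀ = 0.9996 gives E = 604179.294 m, N = 5426275.902 m.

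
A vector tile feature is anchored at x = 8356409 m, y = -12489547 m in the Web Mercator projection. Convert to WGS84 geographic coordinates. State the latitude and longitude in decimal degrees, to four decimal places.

R = 6378137 m. λ = x/R = 75.06689925°.
φ = 2·arctan(exp(y/R)) − 90° = 2·arctan(0.14111) − 90° = -73.93549975°.

lat -73.9355°, lon 75.0669°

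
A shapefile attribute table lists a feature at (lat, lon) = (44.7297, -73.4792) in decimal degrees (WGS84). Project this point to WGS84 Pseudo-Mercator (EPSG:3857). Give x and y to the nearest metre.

Web Mercator is spherical with R = a = 6378137 m.
x = R·λ = 6378137 × -1.282453972 = -8179667.128 m.
y = R·ln tan(π/4 + φ/2) = 6378137 × 0.874717521 = 5579068.187 m.

x -8179667 m, y 5579068 m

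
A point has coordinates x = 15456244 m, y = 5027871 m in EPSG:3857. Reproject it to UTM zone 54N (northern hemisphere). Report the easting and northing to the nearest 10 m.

Web Mercator inverse (R = 6378137 m) → φ = 41.10519970°, λ = 138.84580220°.
UTM 54N forward: E = 319111.172 m, N = 4552671.547 m.

E 319110 m, N 4552670 m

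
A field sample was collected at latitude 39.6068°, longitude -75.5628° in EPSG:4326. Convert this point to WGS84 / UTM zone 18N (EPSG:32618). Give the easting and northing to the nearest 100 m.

E 451700 m, N 4384300 m

Zone 18 central meridian λ₀ = 6×18 − 183 = -75°; Δλ = -0.5628°.
Transverse Mercator on WGS84 with k₀ = 0.9996 gives E = 451685.004 m, N = 4384268.629 m.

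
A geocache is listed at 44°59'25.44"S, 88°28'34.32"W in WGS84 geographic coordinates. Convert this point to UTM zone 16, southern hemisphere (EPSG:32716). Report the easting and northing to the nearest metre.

Zone 16 central meridian λ₀ = 6×16 − 183 = -87°; Δλ = -1.4762°.
Transverse Mercator on WGS84 with k₀ = 0.9996 gives E = 383633.408 m, N = 5017056.097 m.

E 383633 m, N 5017056 m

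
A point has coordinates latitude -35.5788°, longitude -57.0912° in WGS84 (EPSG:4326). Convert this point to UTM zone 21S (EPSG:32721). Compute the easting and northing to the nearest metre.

Zone 21 central meridian λ₀ = 6×21 − 183 = -57°; Δλ = -0.0912°.
Transverse Mercator on WGS84 with k₀ = 0.9996 gives E = 491736.874 m, N = 6062763.316 m.

E 491737 m, N 6062763 m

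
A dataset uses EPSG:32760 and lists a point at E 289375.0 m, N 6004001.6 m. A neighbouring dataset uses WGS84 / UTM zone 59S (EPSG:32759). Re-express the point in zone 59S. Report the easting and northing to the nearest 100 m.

E 829600 m, N 6000300 m

UTM 60S → geographic: φ = -36.08580045°, λ = 174.66070003°.
UTM 59S (λ₀ = 171°) forward: E = 829641.642 m, N = 6000327.553 m.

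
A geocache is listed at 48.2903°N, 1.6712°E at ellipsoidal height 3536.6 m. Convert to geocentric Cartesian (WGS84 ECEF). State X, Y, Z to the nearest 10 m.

WGS84: a = 6378137 m, e² = 0.006694380; N(φ) = a/√(1−e²sin²φ) = 6390068.110 m.
X = (N+h)·cosφ·cosλ = 4252218.573 m; Y = (N+h)·cosφ·sinλ = 124063.652 m; Z = (N(1−e²)+h)·sinφ = 4741054.744 m.

X 4252220 m, Y 124060 m, Z 4741050 m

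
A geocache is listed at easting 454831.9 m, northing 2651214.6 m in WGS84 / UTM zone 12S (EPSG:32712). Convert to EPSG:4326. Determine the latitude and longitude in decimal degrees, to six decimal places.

Zone 12S: λ₀ = -111°, k₀ = 0.9996, false easting 500000 m, false northing 10000000 m.
Meridian distance M = (N − FN)/k₀ = -7351726.1 m.
Inverse transverse Mercator on WGS84 gives φ = -66.25579964°, λ = -112.00530062°.

lat -66.255800°, lon -112.005301°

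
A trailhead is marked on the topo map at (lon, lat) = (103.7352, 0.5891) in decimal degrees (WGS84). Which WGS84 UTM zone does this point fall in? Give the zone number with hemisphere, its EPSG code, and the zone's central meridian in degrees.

UTM zone = ⌊(λ + 180)/6⌋ + 1; 103.7352° ∈ [102°, 108°) → zone 48.
Hemisphere: N (φ ≥ 0).
Central meridian λ₀ = 6×48 − 183 = 105°.
EPSG code: 32648.

Zone 48N (EPSG:32648), central meridian 105°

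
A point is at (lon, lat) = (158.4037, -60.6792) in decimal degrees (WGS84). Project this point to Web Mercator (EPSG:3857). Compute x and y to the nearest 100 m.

x 17633400 m, y -8552500 m

Web Mercator is spherical with R = a = 6378137 m.
x = R·λ = 6378137 × 2.764666112 = 17633419.224 m.
y = R·ln tan(π/4 + φ/2) = 6378137 × -1.340913798 = -8552531.906 m.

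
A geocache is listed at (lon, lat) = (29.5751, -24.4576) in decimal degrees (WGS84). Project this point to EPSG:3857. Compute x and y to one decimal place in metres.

x 3292285.1 m, y -2809268.6 m

Web Mercator is spherical with R = a = 6378137 m.
x = R·λ = 6378137 × 0.516182872 = 3292285.072 m.
y = R·ln tan(π/4 + φ/2) = 6378137 × -0.440452852 = -2809268.631 m.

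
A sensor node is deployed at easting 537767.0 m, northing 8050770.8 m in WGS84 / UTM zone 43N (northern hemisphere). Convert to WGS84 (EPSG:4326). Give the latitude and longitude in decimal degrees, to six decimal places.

Zone 43N: λ₀ = 75°, k₀ = 0.9996, false easting 500000 m.
Meridian distance M = (N − FN)/k₀ = 8053992.4 m.
Inverse transverse Mercator on WGS84 gives φ = 72.55119993°, λ = 76.12850120°.

lat 72.551200°, lon 76.128501°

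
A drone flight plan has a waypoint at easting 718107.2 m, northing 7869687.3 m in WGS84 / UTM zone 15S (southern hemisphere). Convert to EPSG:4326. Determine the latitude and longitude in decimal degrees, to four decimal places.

Zone 15S: λ₀ = -93°, k₀ = 0.9996, false easting 500000 m, false northing 10000000 m.
Meridian distance M = (N − FN)/k₀ = -2131165.2 m.
Inverse transverse Mercator on WGS84 gives φ = -19.25470002°, λ = -90.92489971°.

lat -19.2547°, lon -90.9249°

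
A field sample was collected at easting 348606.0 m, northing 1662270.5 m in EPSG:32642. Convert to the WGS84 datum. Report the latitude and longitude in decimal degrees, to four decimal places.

Zone 42N: λ₀ = 69°, k₀ = 0.9996, false easting 500000 m.
Meridian distance M = (N − FN)/k₀ = 1662935.7 m.
Inverse transverse Mercator on WGS84 gives φ = 15.03129976°, λ = 67.59170005°.

lat 15.0313°, lon 67.5917°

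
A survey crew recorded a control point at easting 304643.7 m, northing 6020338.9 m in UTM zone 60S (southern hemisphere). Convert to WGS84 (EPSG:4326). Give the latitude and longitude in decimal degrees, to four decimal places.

Zone 60S: λ₀ = 177°, k₀ = 0.9996, false easting 500000 m, false northing 10000000 m.
Meridian distance M = (N − FN)/k₀ = -3981253.6 m.
Inverse transverse Mercator on WGS84 gives φ = -35.94180018°, λ = 174.83420025°.

lat -35.9418°, lon 174.8342°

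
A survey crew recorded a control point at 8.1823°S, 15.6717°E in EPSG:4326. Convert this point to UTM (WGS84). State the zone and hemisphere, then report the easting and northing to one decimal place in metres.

Zone 33S: E 573989.2 m, N 9095486.8 m

Longitude 15.6717° lies in the 6° band [12°, 18°), giving zone 33; latitude is south of the equator, so 33S.
Zone 33 central meridian λ₀ = 6×33 − 183 = 15°; Δλ = +0.6717°.
Transverse Mercator on WGS84 with k₀ = 0.9996 gives E = 573989.177 m, N = 9095486.784 m.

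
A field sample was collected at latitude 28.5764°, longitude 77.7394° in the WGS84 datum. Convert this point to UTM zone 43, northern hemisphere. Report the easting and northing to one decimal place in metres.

E 767953.7 m, N 3164121.4 m

Zone 43 central meridian λ₀ = 6×43 − 183 = 75°; Δλ = +2.7394°.
Transverse Mercator on WGS84 with k₀ = 0.9996 gives E = 767953.688 m, N = 3164121.354 m.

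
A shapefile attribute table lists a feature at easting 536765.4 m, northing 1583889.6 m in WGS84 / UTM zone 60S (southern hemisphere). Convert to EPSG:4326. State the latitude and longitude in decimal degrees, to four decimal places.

Zone 60S: λ₀ = 177°, k₀ = 0.9996, false easting 500000 m, false northing 10000000 m.
Meridian distance M = (N − FN)/k₀ = -8419478.2 m.
Inverse transverse Mercator on WGS84 gives φ = -75.82530042°, λ = 178.34509852°.

lat -75.8253°, lon 178.3451°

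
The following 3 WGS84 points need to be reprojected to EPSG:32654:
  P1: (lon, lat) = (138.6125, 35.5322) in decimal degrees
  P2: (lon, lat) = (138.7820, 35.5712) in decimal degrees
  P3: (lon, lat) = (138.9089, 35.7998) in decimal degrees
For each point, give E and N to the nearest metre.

P1: E 283536 m, N 3934687 m; P2: E 299004 m, N 3938654 m; P3: E 311046 m, N 3963761 m

UTM zone 54N: λ₀ = 141°, k₀ = 0.9996.
P1 (35.5322°, 138.6125°) → (283536.171, 3934686.540) m.
P2 (35.5712°, 138.7820°) → (299004.006, 3938653.741) m.
P3 (35.7998°, 138.9089°) → (311045.579, 3963761.221) m.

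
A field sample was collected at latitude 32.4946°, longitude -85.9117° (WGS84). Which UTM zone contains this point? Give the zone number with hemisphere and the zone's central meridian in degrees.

UTM zone = ⌊(λ + 180)/6⌋ + 1; -85.9117° ∈ [-90°, -84°) → zone 16.
Hemisphere: N (φ ≥ 0).
Central meridian λ₀ = 6×16 − 183 = -87°.

Zone 16N, central meridian -87°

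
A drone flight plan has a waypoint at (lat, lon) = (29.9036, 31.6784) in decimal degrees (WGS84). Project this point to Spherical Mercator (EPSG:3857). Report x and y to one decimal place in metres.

x 3526423.4 m, y 3491164.5 m

Web Mercator is spherical with R = a = 6378137 m.
x = R·λ = 6378137 × 0.552892382 = 3526423.357 m.
y = R·ln tan(π/4 + φ/2) = 6378137 × 0.547364306 = 3491164.531 m.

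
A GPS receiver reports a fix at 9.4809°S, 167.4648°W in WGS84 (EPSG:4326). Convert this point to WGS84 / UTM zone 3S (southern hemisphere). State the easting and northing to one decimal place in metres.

E 229371.8 m, N 8951020.9 m

Zone 3 central meridian λ₀ = 6×3 − 183 = -165°; Δλ = -2.4648°.
Transverse Mercator on WGS84 with k₀ = 0.9996 gives E = 229371.795 m, N = 8951020.874 m.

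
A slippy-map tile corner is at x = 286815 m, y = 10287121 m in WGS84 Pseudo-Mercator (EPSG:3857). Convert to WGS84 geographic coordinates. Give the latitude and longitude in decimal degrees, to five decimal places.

lat 67.45570°, lon 2.57650°

R = 6378137 m. λ = x/R = 2.57650298°.
φ = 2·arctan(exp(y/R)) − 90° = 2·arctan(5.01720) − 90° = 67.45569998°.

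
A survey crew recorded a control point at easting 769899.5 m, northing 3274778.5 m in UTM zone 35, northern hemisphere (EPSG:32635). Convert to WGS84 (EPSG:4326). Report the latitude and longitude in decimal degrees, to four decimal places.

lat 29.5736°, lon 29.7860°

Zone 35N: λ₀ = 27°, k₀ = 0.9996, false easting 500000 m.
Meridian distance M = (N − FN)/k₀ = 3276088.9 m.
Inverse transverse Mercator on WGS84 gives φ = 29.57359998°, λ = 29.78600034°.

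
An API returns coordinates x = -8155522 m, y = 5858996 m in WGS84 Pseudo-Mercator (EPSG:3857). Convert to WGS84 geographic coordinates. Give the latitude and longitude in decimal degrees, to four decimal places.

R = 6378137 m. λ = x/R = -73.26230063°.
φ = 2·arctan(exp(y/R)) − 90° = 2·arctan(2.50580) − 90° = 46.48859731°.

lat 46.4886°, lon -73.2623°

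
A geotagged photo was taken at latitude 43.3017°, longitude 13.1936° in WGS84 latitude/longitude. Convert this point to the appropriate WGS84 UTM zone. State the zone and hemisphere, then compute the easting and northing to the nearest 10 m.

Longitude 13.1936° lies in the 6° band [12°, 18°), giving zone 33; latitude is north of the equator, so 33N.
Zone 33 central meridian λ₀ = 6×33 − 183 = 15°; Δλ = -1.8064°.
Transverse Mercator on WGS84 with k₀ = 0.9996 gives E = 353484.264 m, N = 4795903.275 m.

Zone 33N: E 353480 m, N 4795900 m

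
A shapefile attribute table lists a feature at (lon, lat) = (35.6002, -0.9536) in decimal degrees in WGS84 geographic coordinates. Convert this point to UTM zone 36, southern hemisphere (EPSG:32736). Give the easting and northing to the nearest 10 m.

E 789400 m, N 9894490 m

Zone 36 central meridian λ₀ = 6×36 − 183 = 33°; Δλ = +2.6002°.
Transverse Mercator on WGS84 with k₀ = 0.9996 gives E = 789397.323 m, N = 9894489.105 m.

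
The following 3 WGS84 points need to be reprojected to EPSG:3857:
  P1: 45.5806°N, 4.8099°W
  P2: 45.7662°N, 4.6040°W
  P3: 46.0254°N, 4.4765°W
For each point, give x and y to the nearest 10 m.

Web Mercator: x = R·λ, y = R·ln tan(π/4+φ/2), R = 6378137 m.
P1 (45.5806°, -4.8099°) → (-535435.619, 5713392.924) m.
P2 (45.7662°, -4.6040°) → (-512514.936, 5742961.439) m.
P3 (46.0254°, -4.4765°) → (-498321.701, 5784420.523) m.

P1: x -535440 m, y 5713390 m; P2: x -512510 m, y 5742960 m; P3: x -498320 m, y 5784420 m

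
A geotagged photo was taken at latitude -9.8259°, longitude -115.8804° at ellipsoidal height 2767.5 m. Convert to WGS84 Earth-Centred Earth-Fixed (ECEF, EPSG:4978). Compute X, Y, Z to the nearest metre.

X -2744637 m, Y -5657282 m, Z -1081752 m

WGS84: a = 6378137 m, e² = 0.006694380; N(φ) = a/√(1−e²sin²φ) = 6378758.835 m.
X = (N+h)·cosφ·cosλ = -2744637.325 m; Y = (N+h)·cosφ·sinλ = -5657281.908 m; Z = (N(1−e²)+h)·sinφ = -1081751.625 m.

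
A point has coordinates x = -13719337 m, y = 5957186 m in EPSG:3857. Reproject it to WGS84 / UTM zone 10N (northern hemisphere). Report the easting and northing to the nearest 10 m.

Web Mercator inverse (R = 6378137 m) → φ = 47.09250295°, λ = -123.24290115°.
UTM 10N forward: E = 481565.200 m, N = 5215472.332 m.

E 481570 m, N 5215470 m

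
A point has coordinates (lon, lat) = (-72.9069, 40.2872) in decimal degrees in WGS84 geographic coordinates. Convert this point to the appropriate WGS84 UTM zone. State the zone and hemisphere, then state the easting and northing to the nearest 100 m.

Zone 18N: E 677900 m, N 4461700 m

Longitude -72.9069° lies in the 6° band [-78°, -72°), giving zone 18; latitude is north of the equator, so 18N.
Zone 18 central meridian λ₀ = 6×18 − 183 = -75°; Δλ = +2.0931°.
Transverse Mercator on WGS84 with k₀ = 0.9996 gives E = 677922.179 m, N = 4461736.348 m.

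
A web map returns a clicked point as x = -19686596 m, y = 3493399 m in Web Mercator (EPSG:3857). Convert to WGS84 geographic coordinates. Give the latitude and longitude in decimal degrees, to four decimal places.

lat 29.9210°, lon -176.8477°

R = 6378137 m. λ = x/R = -176.84770079°.
φ = 2·arctan(exp(y/R)) − 90° = 2·arctan(1.72930) − 90° = 29.92099870°.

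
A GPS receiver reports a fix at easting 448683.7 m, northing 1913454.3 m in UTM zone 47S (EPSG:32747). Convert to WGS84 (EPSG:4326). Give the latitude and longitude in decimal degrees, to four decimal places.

Zone 47S: λ₀ = 99°, k₀ = 0.9996, false easting 500000 m, false northing 10000000 m.
Meridian distance M = (N − FN)/k₀ = -8089781.6 m.
Inverse transverse Mercator on WGS84 gives φ = -72.86909999°, λ = 97.43899907°.

lat -72.8691°, lon 97.4390°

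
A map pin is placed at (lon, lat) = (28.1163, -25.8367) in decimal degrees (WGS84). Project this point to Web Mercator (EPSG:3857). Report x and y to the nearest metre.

Web Mercator is spherical with R = a = 6378137 m.
x = R·λ = 6378137 × 0.490722008 = 3129892.199 m.
y = R·ln tan(π/4 + φ/2) = 6378137 × -0.467043834 = -2978869.557 m.

x 3129892 m, y -2978870 m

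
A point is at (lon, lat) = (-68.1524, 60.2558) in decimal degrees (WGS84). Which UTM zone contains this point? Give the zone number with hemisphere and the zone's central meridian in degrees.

UTM zone = ⌊(λ + 180)/6⌋ + 1; -68.1524° ∈ [-72°, -66°) → zone 19.
Hemisphere: N (φ ≥ 0).
Central meridian λ₀ = 6×19 − 183 = -69°.

Zone 19N, central meridian -69°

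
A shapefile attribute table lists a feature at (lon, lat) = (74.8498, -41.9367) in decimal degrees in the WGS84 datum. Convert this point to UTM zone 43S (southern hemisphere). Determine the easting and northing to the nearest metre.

E 487548 m, N 5357241 m

Zone 43 central meridian λ₀ = 6×43 − 183 = 75°; Δλ = -0.1502°.
Transverse Mercator on WGS84 with k₀ = 0.9996 gives E = 487548.471 m, N = 5357240.955 m.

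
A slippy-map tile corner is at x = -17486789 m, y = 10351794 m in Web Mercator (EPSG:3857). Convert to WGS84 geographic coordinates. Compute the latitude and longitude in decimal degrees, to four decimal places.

R = 6378137 m. λ = x/R = -157.08649829°.
φ = 2·arctan(exp(y/R)) − 90° = 2·arctan(5.06833) − 90° = 67.67740124°.

lat 67.6774°, lon -157.0865°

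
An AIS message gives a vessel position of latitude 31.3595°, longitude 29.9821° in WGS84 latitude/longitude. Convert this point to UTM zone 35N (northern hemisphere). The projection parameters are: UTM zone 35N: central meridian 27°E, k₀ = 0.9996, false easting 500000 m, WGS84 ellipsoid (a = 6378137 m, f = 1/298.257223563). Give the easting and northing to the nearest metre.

E 783675 m, N 3473289 m

Zone 35 central meridian λ₀ = 6×35 − 183 = 27°; Δλ = +2.9821°.
Transverse Mercator on WGS84 with k₀ = 0.9996 gives E = 783674.865 m, N = 3473288.614 m.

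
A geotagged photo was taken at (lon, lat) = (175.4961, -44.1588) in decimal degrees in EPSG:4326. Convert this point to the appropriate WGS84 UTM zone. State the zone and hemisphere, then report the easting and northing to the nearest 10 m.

Longitude 175.4961° lies in the 6° band [174°, 180°), giving zone 60; latitude is south of the equator, so 60S.
Zone 60 central meridian λ₀ = 6×60 − 183 = 177°; Δλ = -1.5039°.
Transverse Mercator on WGS84 with k₀ = 0.9996 gives E = 379747.785 m, N = 5109389.773 m.

Zone 60S: E 379750 m, N 5109390 m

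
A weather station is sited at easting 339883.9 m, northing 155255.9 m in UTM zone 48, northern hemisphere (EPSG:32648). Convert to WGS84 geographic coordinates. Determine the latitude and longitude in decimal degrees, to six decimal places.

lat 1.404200°, lon 103.560800°

Zone 48N: λ₀ = 105°, k₀ = 0.9996, false easting 500000 m.
Meridian distance M = (N − FN)/k₀ = 155318.0 m.
Inverse transverse Mercator on WGS84 gives φ = 1.40420009°, λ = 103.56079989°.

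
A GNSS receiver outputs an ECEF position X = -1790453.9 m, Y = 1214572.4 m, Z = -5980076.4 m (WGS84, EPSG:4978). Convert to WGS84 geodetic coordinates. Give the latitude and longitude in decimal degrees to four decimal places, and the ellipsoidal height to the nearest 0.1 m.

λ = atan2(Y, X) = 145.84859887°; p = √(X²+Y²) = 2163541.4 m.
Bowring's method on WGS84 (a = 6378137 m, b = 6356752.314 m) gives φ = -70.23310020°, h = 203.737 m.

lat -70.2331°, lon 145.8486°, h 203.7 m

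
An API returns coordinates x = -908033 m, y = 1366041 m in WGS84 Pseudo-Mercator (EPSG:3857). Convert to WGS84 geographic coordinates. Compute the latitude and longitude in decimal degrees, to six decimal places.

lat 12.178600°, lon -8.156999°

R = 6378137 m. λ = x/R = -8.15699922°.
φ = 2·arctan(exp(y/R)) − 90° = 2·arctan(1.23884) − 90° = 12.17859994°.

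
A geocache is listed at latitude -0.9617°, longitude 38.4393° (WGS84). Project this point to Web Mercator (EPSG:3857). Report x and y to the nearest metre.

Web Mercator is spherical with R = a = 6378137 m.
x = R·λ = 6378137 × 0.670892347 = 4279043.302 m.
y = R·ln tan(π/4 + φ/2) = 6378137 × -0.016785620 = -107060.981 m.

x 4279043 m, y -107061 m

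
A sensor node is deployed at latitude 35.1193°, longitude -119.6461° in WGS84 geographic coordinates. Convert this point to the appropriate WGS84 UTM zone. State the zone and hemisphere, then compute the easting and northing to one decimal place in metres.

Longitude -119.6461° lies in the 6° band [-120°, -114°), giving zone 11; latitude is north of the equator, so 11N.
Zone 11 central meridian λ₀ = 6×11 − 183 = -117°; Δλ = -2.6461°.
Transverse Mercator on WGS84 with k₀ = 0.9996 gives E = 258860.754 m, N = 3889477.783 m.

Zone 11N: E 258860.8 m, N 3889477.8 m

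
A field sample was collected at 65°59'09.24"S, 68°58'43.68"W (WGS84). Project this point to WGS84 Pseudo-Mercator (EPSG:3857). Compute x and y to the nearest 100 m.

Web Mercator is spherical with R = a = 6378137 m.
x = R·λ = 6378137 × -1.203907174 = -7678684.892 m.
y = R·ln tan(π/4 + φ/2) = 6378137 × -1.547942282 = -9872987.942 m.

x -7678700 m, y -9873000 m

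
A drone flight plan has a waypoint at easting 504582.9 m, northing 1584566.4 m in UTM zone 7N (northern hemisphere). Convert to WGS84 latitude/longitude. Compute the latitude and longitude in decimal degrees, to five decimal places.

lat 14.33310°, lon -140.95750°

Zone 7N: λ₀ = -141°, k₀ = 0.9996, false easting 500000 m.
Meridian distance M = (N − FN)/k₀ = 1585200.5 m.
Inverse transverse Mercator on WGS84 gives φ = 14.33309961°, λ = -140.95750019°.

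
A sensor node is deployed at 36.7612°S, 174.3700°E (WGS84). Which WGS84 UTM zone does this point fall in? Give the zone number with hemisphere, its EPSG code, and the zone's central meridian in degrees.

UTM zone = ⌊(λ + 180)/6⌋ + 1; 174.3700° ∈ [174°, 180°) → zone 60.
Hemisphere: S (φ < 0).
Central meridian λ₀ = 6×60 − 183 = 177°.
EPSG code: 32760.

Zone 60S (EPSG:32760), central meridian 177°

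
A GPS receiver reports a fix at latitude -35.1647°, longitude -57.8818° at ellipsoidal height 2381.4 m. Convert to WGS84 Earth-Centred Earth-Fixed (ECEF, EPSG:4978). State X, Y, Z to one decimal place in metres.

X 2776300.2 m, Y -4422680.3 m, Z -3654191.0 m

WGS84: a = 6378137 m, e² = 0.006694380; N(φ) = a/√(1−e²sin²φ) = 6385230.094 m.
X = (N+h)·cosφ·cosλ = 2776300.184 m; Y = (N+h)·cosφ·sinλ = -4422680.281 m; Z = (N(1−e²)+h)·sinφ = -3654191.020 m.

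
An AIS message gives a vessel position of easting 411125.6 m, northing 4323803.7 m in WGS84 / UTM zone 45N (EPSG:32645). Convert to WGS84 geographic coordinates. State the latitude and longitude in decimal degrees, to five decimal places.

lat 39.05880°, lon 85.97280°

Zone 45N: λ₀ = 87°, k₀ = 0.9996, false easting 500000 m.
Meridian distance M = (N − FN)/k₀ = 4325533.9 m.
Inverse transverse Mercator on WGS84 gives φ = 39.05879962°, λ = 85.97279971°.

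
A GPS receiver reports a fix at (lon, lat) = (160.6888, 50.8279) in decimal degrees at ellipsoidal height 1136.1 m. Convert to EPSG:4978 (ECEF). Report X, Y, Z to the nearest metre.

X -3810438 m, Y 1335233 m, Z 4922354 m

WGS84: a = 6378137 m, e² = 0.006694380; N(φ) = a/√(1−e²sin²φ) = 6391006.839 m.
X = (N+h)·cosφ·cosλ = -3810438.326 m; Y = (N+h)·cosφ·sinλ = 1335232.780 m; Z = (N(1−e²)+h)·sinφ = 4922354.375 m.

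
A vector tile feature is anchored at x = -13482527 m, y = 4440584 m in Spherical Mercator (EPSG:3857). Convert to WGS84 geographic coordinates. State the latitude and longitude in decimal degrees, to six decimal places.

lat 37.010597°, lon -121.115601°

R = 6378137 m. λ = x/R = -121.11560073°.
φ = 2·arctan(exp(y/R)) − 90° = 2·arctan(2.00615) − 90° = 37.01059718°.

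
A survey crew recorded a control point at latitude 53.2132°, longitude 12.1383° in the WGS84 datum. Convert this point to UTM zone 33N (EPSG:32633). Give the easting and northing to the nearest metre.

E 308920 m, N 5899811 m

Zone 33 central meridian λ₀ = 6×33 − 183 = 15°; Δλ = -2.8617°.
Transverse Mercator on WGS84 with k₀ = 0.9996 gives E = 308920.052 m, N = 5899810.694 m.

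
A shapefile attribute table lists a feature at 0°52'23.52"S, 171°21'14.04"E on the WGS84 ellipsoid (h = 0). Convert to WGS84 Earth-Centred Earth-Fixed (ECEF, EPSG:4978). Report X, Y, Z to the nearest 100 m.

X -6304900 m, Y 958700 m, Z -96500 m

WGS84: a = 6378137 m, e² = 0.006694380; N(φ) = a/√(1−e²sin²φ) = 6378141.958 m.
X = (N+h)·cosφ·cosλ = -6304926.854 m; Y = (N+h)·cosφ·sinλ = 958720.122 m; Z = (N(1−e²)+h)·sinφ = -96549.795 m.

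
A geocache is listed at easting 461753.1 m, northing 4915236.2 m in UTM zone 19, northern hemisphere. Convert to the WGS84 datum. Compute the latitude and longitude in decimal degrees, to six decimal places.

lat 44.389400°, lon -69.480200°

Zone 19N: λ₀ = -69°, k₀ = 0.9996, false easting 500000 m.
Meridian distance M = (N − FN)/k₀ = 4917203.1 m.
Inverse transverse Mercator on WGS84 gives φ = 44.38939964°, λ = -69.48019967°.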